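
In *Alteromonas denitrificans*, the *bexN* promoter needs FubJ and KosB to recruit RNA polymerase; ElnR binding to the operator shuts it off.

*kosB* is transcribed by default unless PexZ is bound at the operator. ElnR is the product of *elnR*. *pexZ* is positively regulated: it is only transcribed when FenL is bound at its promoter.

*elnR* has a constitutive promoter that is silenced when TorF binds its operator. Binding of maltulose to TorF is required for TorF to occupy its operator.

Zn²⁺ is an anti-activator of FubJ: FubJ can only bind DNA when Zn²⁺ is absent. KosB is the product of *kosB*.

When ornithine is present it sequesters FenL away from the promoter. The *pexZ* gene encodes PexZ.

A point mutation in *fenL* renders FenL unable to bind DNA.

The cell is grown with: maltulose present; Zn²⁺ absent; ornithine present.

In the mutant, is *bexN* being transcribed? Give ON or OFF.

ON

Maltulose is present, so TorF is active.
With repressor TorF bound, *elnR* is not transcribed.
So ElnR is not produced.
Zn²⁺ is absent, so FubJ is active.
FenL is non-functional in this strain, so it has no effect.
Required activator FenL is absent, so *pexZ* is not transcribed.
So PexZ is not produced.
With no repressor bound, *kosB* is transcribed.
So KosB is produced and active.
No repressor is bound and FubJ and KosB are active, so *bexN* is transcribed.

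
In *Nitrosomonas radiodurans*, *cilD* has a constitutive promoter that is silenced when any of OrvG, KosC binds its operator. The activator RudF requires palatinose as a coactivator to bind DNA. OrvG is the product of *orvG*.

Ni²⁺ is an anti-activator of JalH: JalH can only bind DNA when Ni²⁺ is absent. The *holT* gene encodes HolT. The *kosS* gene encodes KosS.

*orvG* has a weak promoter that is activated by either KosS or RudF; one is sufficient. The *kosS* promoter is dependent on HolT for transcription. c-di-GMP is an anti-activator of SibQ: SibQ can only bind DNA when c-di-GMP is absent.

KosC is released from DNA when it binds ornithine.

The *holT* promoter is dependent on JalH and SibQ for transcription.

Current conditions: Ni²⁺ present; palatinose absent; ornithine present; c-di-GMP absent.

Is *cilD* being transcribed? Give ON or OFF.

Ni²⁺ is present, so JalH is inactive.
c-di-GMP is absent, so SibQ is active.
Required activator JalH is absent, so *holT* is not transcribed.
So HolT is not produced.
Required activator HolT is absent, so *kosS* is not transcribed.
So KosS is not produced.
Palatinose is absent, so RudF is inactive.
No activator is available at the *orvG* promoter, so *orvG* is not transcribed.
So OrvG is not produced.
Ornithine is present, so KosC is inactive.
With no repressor bound, *cilD* is transcribed.

ON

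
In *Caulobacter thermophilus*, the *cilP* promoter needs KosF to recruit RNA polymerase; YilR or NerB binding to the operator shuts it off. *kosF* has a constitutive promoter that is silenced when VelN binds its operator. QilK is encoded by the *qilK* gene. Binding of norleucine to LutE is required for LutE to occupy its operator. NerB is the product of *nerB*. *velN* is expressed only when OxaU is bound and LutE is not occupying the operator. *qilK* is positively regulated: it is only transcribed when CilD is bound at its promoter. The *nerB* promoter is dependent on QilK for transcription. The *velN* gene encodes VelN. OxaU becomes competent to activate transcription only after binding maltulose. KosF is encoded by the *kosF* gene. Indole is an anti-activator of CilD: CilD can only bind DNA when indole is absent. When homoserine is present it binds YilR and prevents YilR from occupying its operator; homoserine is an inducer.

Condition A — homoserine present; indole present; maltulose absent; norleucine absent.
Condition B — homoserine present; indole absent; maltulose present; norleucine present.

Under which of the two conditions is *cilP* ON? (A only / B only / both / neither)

A only

Condition A:
Homoserine is present, so YilR is inactive.
Indole is present, so CilD is inactive.
Required activator CilD is absent, so *qilK* is not transcribed.
So QilK is not produced.
Required activator QilK is absent, so *nerB* is not transcribed.
So NerB is not produced.
Maltulose is absent, so OxaU is inactive.
Norleucine is absent, so LutE is inactive.
Required activator OxaU is absent, so *velN* is not transcribed.
So VelN is not produced.
With no repressor bound, *kosF* is transcribed.
So KosF is produced and active.
No repressor is bound and KosF is active, so *cilP* is transcribed.
→ *cilP* is ON in A.
Condition B:
Homoserine is present, so YilR is inactive.
Indole is absent, so CilD is active.
No repressor is bound and CilD is active, so *qilK* is transcribed.
So QilK is produced and active.
No repressor is bound and QilK is active, so *nerB* is transcribed.
So NerB is produced and active.
Maltulose is present, so OxaU is active.
Norleucine is present, so LutE is active.
With repressor LutE bound, *velN* is not transcribed.
So VelN is not produced.
With no repressor bound, *kosF* is transcribed.
So KosF is produced and active.
With repressor NerB bound, *cilP* is not transcribed.
→ *cilP* is OFF in B.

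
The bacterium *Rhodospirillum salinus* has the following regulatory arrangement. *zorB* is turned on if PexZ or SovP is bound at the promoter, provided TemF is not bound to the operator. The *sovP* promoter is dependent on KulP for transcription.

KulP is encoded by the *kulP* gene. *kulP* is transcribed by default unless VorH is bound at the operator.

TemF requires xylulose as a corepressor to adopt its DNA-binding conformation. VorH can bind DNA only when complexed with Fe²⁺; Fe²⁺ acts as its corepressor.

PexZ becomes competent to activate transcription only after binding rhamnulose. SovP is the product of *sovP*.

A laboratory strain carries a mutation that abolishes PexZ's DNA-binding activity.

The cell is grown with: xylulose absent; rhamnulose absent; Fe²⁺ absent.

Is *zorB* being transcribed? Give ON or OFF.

PexZ is non-functional in this strain, so it has no effect.
Xylulose is absent, so TemF is inactive.
Fe²⁺ is absent, so VorH is inactive.
With no repressor bound, *kulP* is transcribed.
So KulP is produced and active.
No repressor is bound and KulP is active, so *sovP* is transcribed.
So SovP is produced and active.
Activator SovP is present, so *zorB* is transcribed.

ON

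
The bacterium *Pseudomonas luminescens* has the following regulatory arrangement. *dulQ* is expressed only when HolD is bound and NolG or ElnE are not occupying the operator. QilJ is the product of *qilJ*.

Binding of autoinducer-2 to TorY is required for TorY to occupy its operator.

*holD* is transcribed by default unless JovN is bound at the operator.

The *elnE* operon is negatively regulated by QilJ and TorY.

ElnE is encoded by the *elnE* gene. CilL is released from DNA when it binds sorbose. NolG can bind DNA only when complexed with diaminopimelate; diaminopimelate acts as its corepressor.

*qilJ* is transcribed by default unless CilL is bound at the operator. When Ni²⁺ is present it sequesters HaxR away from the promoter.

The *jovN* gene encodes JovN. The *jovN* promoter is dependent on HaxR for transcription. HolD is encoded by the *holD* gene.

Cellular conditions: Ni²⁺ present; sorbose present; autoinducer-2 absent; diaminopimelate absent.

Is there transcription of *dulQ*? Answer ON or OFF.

Diaminopimelate is absent, so NolG is inactive.
Ni²⁺ is present, so HaxR is inactive.
Required activator HaxR is absent, so *jovN* is not transcribed.
So JovN is not produced.
With no repressor bound, *holD* is transcribed.
So HolD is produced and active.
Sorbose is present, so CilL is inactive.
With no repressor bound, *qilJ* is transcribed.
So QilJ is produced and active.
Autoinducer-2 is absent, so TorY is inactive.
With repressor QilJ bound, *elnE* is not transcribed.
So ElnE is not produced.
No repressor is bound and HolD is active, so *dulQ* is transcribed.

ON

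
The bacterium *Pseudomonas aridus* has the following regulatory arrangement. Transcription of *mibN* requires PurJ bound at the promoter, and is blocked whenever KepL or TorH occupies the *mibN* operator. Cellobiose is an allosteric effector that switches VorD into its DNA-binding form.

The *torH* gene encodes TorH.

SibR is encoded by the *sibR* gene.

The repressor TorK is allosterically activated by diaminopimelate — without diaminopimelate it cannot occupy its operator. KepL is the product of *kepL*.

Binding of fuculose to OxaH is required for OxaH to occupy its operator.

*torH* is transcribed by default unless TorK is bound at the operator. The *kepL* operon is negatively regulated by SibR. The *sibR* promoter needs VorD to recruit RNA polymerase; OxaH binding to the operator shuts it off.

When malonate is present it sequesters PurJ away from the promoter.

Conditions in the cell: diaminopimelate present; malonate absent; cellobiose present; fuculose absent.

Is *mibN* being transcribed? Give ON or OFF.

ON

Fuculose is absent, so OxaH is inactive.
Cellobiose is present, so VorD is active.
No repressor is bound and VorD is active, so *sibR* is transcribed.
So SibR is produced and active.
With repressor SibR bound, *kepL* is not transcribed.
So KepL is not produced.
Diaminopimelate is present, so TorK is active.
With repressor TorK bound, *torH* is not transcribed.
So TorH is not produced.
Malonate is absent, so PurJ is active.
No repressor is bound and PurJ is active, so *mibN* is transcribed.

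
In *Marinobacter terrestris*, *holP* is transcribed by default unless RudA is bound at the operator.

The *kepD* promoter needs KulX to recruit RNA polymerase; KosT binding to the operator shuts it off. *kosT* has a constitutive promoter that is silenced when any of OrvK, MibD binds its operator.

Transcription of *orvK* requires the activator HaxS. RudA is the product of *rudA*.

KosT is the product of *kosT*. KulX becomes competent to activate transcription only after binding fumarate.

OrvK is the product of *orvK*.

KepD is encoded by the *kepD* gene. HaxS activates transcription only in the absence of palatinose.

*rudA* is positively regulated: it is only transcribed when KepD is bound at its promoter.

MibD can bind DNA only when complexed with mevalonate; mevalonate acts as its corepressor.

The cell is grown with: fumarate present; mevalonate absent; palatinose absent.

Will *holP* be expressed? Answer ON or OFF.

OFF

Palatinose is absent, so HaxS is active.
No repressor is bound and HaxS is active, so *orvK* is transcribed.
So OrvK is produced and active.
Mevalonate is absent, so MibD is inactive.
With repressor OrvK bound, *kosT* is not transcribed.
So KosT is not produced.
Fumarate is present, so KulX is active.
No repressor is bound and KulX is active, so *kepD* is transcribed.
So KepD is produced and active.
No repressor is bound and KepD is active, so *rudA* is transcribed.
So RudA is produced and active.
With repressor RudA bound, *holP* is not transcribed.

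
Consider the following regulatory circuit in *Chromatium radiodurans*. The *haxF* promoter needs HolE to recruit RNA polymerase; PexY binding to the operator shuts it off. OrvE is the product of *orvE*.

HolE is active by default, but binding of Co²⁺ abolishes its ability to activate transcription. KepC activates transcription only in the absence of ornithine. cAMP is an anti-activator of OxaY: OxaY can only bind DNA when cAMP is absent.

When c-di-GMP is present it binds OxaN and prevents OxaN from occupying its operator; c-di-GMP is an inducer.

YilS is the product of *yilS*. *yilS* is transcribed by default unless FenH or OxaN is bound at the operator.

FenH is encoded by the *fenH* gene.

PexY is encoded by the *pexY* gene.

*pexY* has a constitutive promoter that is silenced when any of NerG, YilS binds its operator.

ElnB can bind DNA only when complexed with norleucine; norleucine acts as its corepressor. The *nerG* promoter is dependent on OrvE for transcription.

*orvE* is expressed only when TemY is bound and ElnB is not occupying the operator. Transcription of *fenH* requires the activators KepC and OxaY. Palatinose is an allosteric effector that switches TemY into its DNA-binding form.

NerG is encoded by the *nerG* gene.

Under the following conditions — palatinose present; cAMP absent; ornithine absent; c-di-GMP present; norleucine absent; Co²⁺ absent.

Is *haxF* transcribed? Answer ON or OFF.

Co²⁺ is absent, so HolE is active.
Norleucine is absent, so ElnB is inactive.
Palatinose is present, so TemY is active.
No repressor is bound and TemY is active, so *orvE* is transcribed.
So OrvE is produced and active.
No repressor is bound and OrvE is active, so *nerG* is transcribed.
So NerG is produced and active.
Ornithine is absent, so KepC is active.
cAMP is absent, so OxaY is active.
No repressor is bound and KepC and OxaY are active, so *fenH* is transcribed.
So FenH is produced and active.
c-di-GMP is present, so OxaN is inactive.
With repressor FenH bound, *yilS* is not transcribed.
So YilS is not produced.
With repressor NerG bound, *pexY* is not transcribed.
So PexY is not produced.
No repressor is bound and HolE is active, so *haxF* is transcribed.

ON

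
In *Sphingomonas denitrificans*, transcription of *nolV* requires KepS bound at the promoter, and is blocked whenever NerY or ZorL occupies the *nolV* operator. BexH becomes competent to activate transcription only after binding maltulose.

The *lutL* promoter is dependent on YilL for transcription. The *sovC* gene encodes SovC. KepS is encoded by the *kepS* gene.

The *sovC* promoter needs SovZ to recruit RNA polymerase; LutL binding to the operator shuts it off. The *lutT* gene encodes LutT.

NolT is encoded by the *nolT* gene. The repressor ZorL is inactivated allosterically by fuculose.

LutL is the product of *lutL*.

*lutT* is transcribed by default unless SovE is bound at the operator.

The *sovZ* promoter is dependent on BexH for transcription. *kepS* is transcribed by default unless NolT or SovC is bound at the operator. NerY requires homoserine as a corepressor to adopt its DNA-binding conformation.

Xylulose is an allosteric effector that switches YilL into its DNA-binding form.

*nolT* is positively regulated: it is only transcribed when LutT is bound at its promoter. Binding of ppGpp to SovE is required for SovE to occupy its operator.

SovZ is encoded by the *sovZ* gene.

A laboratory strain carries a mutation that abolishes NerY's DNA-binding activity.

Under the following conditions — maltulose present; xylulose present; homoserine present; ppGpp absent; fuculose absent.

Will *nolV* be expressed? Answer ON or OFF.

OFF

NerY is non-functional in this strain, so it has no effect.
ppGpp is absent, so SovE is inactive.
With no repressor bound, *lutT* is transcribed.
So LutT is produced and active.
No repressor is bound and LutT is active, so *nolT* is transcribed.
So NolT is produced and active.
Xylulose is present, so YilL is active.
No repressor is bound and YilL is active, so *lutL* is transcribed.
So LutL is produced and active.
Maltulose is present, so BexH is active.
No repressor is bound and BexH is active, so *sovZ* is transcribed.
So SovZ is produced and active.
With repressor LutL bound, *sovC* is not transcribed.
So SovC is not produced.
With repressor NolT bound, *kepS* is not transcribed.
So KepS is not produced.
Fuculose is absent, so ZorL is active.
With repressor ZorL bound, *nolV* is not transcribed.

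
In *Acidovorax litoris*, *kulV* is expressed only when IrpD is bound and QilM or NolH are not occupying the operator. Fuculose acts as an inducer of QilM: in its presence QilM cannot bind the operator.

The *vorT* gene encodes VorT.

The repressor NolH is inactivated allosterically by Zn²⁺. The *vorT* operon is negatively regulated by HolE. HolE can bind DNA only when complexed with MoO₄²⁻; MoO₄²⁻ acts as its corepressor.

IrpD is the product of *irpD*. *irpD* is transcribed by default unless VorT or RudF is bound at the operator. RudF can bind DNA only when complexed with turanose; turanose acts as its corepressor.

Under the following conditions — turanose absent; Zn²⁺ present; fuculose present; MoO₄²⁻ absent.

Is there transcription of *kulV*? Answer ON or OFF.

OFF

Fuculose is present, so QilM is inactive.
Zn²⁺ is present, so NolH is inactive.
MoO₄²⁻ is absent, so HolE is inactive.
With no repressor bound, *vorT* is transcribed.
So VorT is produced and active.
Turanose is absent, so RudF is inactive.
With repressor VorT bound, *irpD* is not transcribed.
So IrpD is not produced.
Required activator IrpD is absent, so *kulV* is not transcribed.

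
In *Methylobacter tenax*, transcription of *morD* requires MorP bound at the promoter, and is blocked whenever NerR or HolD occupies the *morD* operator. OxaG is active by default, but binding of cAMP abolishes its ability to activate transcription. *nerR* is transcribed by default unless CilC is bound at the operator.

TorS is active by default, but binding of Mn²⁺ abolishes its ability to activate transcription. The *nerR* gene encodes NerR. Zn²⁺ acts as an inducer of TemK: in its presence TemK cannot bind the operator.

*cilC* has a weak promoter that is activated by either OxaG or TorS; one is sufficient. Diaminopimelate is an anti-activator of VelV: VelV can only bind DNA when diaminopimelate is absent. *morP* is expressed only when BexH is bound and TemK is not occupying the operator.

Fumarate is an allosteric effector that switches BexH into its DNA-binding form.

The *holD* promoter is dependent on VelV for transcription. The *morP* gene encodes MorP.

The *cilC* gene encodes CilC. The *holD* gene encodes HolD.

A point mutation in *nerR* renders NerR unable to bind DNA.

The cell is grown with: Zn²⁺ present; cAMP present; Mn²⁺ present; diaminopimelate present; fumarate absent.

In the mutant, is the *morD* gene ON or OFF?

NerR is non-functional in this strain, so it has no effect.
Zn²⁺ is present, so TemK is inactive.
Fumarate is absent, so BexH is inactive.
Required activator BexH is absent, so *morP* is not transcribed.
So MorP is not produced.
Diaminopimelate is present, so VelV is inactive.
Required activator VelV is absent, so *holD* is not transcribed.
So HolD is not produced.
Required activator MorP is absent, so *morD* is not transcribed.

OFF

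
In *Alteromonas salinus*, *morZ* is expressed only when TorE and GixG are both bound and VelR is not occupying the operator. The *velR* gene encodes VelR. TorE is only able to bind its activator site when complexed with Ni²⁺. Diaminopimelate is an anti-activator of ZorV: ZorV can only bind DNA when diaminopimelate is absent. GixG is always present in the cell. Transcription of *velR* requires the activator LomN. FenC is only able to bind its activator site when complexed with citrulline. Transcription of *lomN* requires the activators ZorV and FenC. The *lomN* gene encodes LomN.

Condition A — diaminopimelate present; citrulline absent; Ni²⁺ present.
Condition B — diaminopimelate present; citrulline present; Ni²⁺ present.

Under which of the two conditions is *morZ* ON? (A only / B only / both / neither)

both

Condition A:
Diaminopimelate is present, so ZorV is inactive.
Citrulline is absent, so FenC is inactive.
Required activator ZorV is absent, so *lomN* is not transcribed.
So LomN is not produced.
Required activator LomN is absent, so *velR* is not transcribed.
So VelR is not produced.
Ni²⁺ is present, so TorE is active.
GixG is produced constitutively and is active.
No repressor is bound and TorE and GixG are active, so *morZ* is transcribed.
→ *morZ* is ON in A.
Condition B:
Diaminopimelate is present, so ZorV is inactive.
Citrulline is present, so FenC is active.
Required activator ZorV is absent, so *lomN* is not transcribed.
So LomN is not produced.
Required activator LomN is absent, so *velR* is not transcribed.
So VelR is not produced.
Ni²⁺ is present, so TorE is active.
GixG is produced constitutively and is active.
No repressor is bound and TorE and GixG are active, so *morZ* is transcribed.
→ *morZ* is ON in B.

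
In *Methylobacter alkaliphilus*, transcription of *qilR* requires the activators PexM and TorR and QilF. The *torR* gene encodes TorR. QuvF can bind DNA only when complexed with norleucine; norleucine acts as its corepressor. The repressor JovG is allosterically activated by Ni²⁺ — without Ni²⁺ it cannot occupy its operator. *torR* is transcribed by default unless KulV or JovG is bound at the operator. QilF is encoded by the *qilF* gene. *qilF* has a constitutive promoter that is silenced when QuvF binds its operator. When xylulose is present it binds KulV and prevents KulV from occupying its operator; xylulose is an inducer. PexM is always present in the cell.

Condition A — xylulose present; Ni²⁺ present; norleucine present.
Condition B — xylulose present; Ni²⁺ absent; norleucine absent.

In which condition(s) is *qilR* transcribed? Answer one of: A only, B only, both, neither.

Condition A:
PexM is produced constitutively and is active.
Xylulose is present, so KulV is inactive.
Ni²⁺ is present, so JovG is active.
With repressor JovG bound, *torR* is not transcribed.
So TorR is not produced.
Norleucine is present, so QuvF is active.
With repressor QuvF bound, *qilF* is not transcribed.
So QilF is not produced.
Required activator TorR is absent, so *qilR* is not transcribed.
→ *qilR* is OFF in A.
Condition B:
PexM is produced constitutively and is active.
Xylulose is present, so KulV is inactive.
Ni²⁺ is absent, so JovG is inactive.
With no repressor bound, *torR* is transcribed.
So TorR is produced and active.
Norleucine is absent, so QuvF is inactive.
With no repressor bound, *qilF* is transcribed.
So QilF is produced and active.
No repressor is bound and PexM and TorR and QilF are active, so *qilR* is transcribed.
→ *qilR* is ON in B.

B only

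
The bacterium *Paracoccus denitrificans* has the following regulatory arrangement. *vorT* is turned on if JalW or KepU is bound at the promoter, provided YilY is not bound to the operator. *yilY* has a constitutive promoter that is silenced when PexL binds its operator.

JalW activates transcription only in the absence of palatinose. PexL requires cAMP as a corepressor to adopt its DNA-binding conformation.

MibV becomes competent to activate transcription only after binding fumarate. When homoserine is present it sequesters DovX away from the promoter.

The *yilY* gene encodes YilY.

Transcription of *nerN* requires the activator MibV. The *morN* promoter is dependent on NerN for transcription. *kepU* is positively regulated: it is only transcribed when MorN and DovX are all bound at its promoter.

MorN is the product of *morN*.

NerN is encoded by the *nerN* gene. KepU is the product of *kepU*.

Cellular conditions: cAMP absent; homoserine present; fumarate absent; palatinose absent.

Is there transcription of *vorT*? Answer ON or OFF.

OFF

Palatinose is absent, so JalW is active.
cAMP is absent, so PexL is inactive.
With no repressor bound, *yilY* is transcribed.
So YilY is produced and active.
Fumarate is absent, so MibV is inactive.
Required activator MibV is absent, so *nerN* is not transcribed.
So NerN is not produced.
Required activator NerN is absent, so *morN* is not transcribed.
So MorN is not produced.
Homoserine is present, so DovX is inactive.
Required activator MorN is absent, so *kepU* is not transcribed.
So KepU is not produced.
With repressor YilY bound, *vorT* is not transcribed.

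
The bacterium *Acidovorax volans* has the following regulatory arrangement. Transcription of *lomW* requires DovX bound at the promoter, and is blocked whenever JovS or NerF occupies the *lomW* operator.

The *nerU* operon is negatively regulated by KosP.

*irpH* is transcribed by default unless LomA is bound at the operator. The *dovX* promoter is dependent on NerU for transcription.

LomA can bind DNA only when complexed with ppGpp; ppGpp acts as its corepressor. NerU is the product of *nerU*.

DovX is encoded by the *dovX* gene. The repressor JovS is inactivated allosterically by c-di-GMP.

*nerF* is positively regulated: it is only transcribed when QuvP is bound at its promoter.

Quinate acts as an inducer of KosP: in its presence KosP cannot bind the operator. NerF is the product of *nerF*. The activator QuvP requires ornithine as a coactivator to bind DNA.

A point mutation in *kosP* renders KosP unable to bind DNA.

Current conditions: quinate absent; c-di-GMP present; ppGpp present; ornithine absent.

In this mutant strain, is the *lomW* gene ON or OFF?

c-di-GMP is present, so JovS is inactive.
Ornithine is absent, so QuvP is inactive.
Required activator QuvP is absent, so *nerF* is not transcribed.
So NerF is not produced.
KosP is non-functional in this strain, so it has no effect.
With no repressor bound, *nerU* is transcribed.
So NerU is produced and active.
No repressor is bound and NerU is active, so *dovX* is transcribed.
So DovX is produced and active.
No repressor is bound and DovX is active, so *lomW* is transcribed.

ON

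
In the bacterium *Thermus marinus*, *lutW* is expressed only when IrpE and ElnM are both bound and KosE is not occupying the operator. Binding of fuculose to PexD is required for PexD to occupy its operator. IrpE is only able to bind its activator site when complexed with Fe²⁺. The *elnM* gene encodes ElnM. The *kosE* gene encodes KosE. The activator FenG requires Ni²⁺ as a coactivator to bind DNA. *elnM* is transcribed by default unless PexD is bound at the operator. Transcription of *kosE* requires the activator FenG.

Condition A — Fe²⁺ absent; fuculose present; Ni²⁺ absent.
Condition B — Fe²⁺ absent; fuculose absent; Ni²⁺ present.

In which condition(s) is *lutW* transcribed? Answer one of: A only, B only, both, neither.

neither

Condition A:
Fe²⁺ is absent, so IrpE is inactive.
Fuculose is present, so PexD is active.
With repressor PexD bound, *elnM* is not transcribed.
So ElnM is not produced.
Ni²⁺ is absent, so FenG is inactive.
Required activator FenG is absent, so *kosE* is not transcribed.
So KosE is not produced.
Required activator IrpE is absent, so *lutW* is not transcribed.
→ *lutW* is OFF in A.
Condition B:
Fe²⁺ is absent, so IrpE is inactive.
Fuculose is absent, so PexD is inactive.
With no repressor bound, *elnM* is transcribed.
So ElnM is produced and active.
Ni²⁺ is present, so FenG is active.
No repressor is bound and FenG is active, so *kosE* is transcribed.
So KosE is produced and active.
With repressor KosE bound, *lutW* is not transcribed.
→ *lutW* is OFF in B.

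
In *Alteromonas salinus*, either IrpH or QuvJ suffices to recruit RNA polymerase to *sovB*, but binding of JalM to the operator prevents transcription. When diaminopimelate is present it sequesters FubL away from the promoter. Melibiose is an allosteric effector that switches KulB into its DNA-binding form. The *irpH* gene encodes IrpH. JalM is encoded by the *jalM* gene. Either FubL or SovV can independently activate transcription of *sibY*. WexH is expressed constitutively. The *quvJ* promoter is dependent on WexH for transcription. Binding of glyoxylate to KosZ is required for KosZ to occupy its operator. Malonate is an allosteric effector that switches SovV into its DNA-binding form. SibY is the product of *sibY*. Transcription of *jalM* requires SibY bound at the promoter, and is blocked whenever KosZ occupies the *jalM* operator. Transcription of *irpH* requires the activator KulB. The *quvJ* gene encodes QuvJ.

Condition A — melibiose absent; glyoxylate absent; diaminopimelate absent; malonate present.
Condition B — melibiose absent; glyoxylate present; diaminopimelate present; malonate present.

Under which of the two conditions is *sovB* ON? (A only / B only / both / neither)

Condition A:
Melibiose is absent, so KulB is inactive.
Required activator KulB is absent, so *irpH* is not transcribed.
So IrpH is not produced.
Glyoxylate is absent, so KosZ is inactive.
Diaminopimelate is absent, so FubL is active.
Malonate is present, so SovV is active.
Activator FubL is present, so *sibY* is transcribed.
So SibY is produced and active.
No repressor is bound and SibY is active, so *jalM* is transcribed.
So JalM is produced and active.
WexH is produced constitutively and is active.
No repressor is bound and WexH is active, so *quvJ* is transcribed.
So QuvJ is produced and active.
With repressor JalM bound, *sovB* is not transcribed.
→ *sovB* is OFF in A.
Condition B:
Melibiose is absent, so KulB is inactive.
Required activator KulB is absent, so *irpH* is not transcribed.
So IrpH is not produced.
Glyoxylate is present, so KosZ is active.
Diaminopimelate is present, so FubL is inactive.
Malonate is present, so SovV is active.
Activator SovV is present, so *sibY* is transcribed.
So SibY is produced and active.
With repressor KosZ bound, *jalM* is not transcribed.
So JalM is not produced.
WexH is produced constitutively and is active.
No repressor is bound and WexH is active, so *quvJ* is transcribed.
So QuvJ is produced and active.
Activator QuvJ is present, so *sovB* is transcribed.
→ *sovB* is ON in B.

B only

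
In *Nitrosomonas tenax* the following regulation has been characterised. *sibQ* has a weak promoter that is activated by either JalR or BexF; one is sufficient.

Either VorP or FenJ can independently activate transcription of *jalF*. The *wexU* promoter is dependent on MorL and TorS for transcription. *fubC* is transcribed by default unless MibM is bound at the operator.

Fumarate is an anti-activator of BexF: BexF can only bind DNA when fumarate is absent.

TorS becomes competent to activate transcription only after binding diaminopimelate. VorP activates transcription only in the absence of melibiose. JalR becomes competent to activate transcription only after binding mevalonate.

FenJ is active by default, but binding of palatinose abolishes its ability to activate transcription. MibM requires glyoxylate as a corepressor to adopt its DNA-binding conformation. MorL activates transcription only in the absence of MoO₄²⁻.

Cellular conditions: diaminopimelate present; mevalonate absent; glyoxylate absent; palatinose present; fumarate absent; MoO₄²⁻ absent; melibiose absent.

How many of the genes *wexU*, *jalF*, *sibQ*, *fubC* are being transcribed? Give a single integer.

MoO₄²⁻ is absent, so MorL is active.
Diaminopimelate is present, so TorS is active.
No repressor is bound and MorL and TorS are active, so *wexU* is transcribed.
→ *wexU* is ON.
Melibiose is absent, so VorP is active.
Palatinose is present, so FenJ is inactive.
Activator VorP is present, so *jalF* is transcribed.
→ *jalF* is ON.
Mevalonate is absent, so JalR is inactive.
Fumarate is absent, so BexF is active.
Activator BexF is present, so *sibQ* is transcribed.
→ *sibQ* is ON.
Glyoxylate is absent, so MibM is inactive.
With no repressor bound, *fubC* is transcribed.
→ *fubC* is ON.
4 of the 4 genes are transcribed.

4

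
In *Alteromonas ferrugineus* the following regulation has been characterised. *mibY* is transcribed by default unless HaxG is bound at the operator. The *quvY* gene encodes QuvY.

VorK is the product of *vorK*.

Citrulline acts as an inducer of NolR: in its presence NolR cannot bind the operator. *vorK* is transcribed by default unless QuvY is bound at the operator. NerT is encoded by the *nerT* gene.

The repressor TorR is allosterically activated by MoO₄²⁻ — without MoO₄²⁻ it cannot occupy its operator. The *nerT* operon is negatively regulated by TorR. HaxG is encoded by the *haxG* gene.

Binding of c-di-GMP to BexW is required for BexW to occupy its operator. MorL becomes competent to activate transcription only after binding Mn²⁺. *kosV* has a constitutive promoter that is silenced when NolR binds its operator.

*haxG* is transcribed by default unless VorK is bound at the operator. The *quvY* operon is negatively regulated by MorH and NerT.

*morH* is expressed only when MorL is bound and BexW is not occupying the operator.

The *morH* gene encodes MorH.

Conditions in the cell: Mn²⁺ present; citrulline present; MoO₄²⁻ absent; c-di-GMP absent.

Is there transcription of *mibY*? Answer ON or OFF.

ON

c-di-GMP is absent, so BexW is inactive.
Mn²⁺ is present, so MorL is active.
No repressor is bound and MorL is active, so *morH* is transcribed.
So MorH is produced and active.
MoO₄²⁻ is absent, so TorR is inactive.
With no repressor bound, *nerT* is transcribed.
So NerT is produced and active.
With repressor MorH bound, *quvY* is not transcribed.
So QuvY is not produced.
With no repressor bound, *vorK* is transcribed.
So VorK is produced and active.
With repressor VorK bound, *haxG* is not transcribed.
So HaxG is not produced.
With no repressor bound, *mibY* is transcribed.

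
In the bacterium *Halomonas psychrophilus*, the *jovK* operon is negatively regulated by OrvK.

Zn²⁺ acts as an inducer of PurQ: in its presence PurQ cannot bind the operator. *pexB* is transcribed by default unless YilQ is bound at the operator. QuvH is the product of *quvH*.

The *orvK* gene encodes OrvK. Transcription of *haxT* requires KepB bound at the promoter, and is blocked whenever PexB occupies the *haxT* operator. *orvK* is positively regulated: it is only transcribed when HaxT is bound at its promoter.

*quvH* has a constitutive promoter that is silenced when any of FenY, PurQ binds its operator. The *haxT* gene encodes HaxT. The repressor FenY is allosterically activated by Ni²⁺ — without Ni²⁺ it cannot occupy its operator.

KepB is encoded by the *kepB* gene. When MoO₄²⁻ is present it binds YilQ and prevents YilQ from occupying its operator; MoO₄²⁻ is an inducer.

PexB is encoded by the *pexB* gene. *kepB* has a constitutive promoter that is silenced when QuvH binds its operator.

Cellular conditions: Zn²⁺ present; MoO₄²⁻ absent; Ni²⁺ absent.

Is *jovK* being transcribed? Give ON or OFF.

Ni²⁺ is absent, so FenY is inactive.
Zn²⁺ is present, so PurQ is inactive.
With no repressor bound, *quvH* is transcribed.
So QuvH is produced and active.
With repressor QuvH bound, *kepB* is not transcribed.
So KepB is not produced.
MoO₄²⁻ is absent, so YilQ is active.
With repressor YilQ bound, *pexB* is not transcribed.
So PexB is not produced.
Required activator KepB is absent, so *haxT* is not transcribed.
So HaxT is not produced.
Required activator HaxT is absent, so *orvK* is not transcribed.
So OrvK is not produced.
With no repressor bound, *jovK* is transcribed.

ON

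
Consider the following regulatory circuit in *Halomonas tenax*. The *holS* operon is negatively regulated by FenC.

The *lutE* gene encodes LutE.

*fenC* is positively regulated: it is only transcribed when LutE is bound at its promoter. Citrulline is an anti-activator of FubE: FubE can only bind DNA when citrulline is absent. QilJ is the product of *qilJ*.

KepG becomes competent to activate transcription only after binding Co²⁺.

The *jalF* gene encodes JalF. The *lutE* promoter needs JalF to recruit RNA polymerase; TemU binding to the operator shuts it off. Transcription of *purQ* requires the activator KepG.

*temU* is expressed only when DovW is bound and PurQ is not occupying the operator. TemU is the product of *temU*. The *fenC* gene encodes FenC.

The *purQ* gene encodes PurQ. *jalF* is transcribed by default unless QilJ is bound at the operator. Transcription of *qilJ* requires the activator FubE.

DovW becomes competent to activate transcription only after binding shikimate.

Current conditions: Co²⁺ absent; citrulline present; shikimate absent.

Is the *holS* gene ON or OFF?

Citrulline is present, so FubE is inactive.
Required activator FubE is absent, so *qilJ* is not transcribed.
So QilJ is not produced.
With no repressor bound, *jalF* is transcribed.
So JalF is produced and active.
Co²⁺ is absent, so KepG is inactive.
Required activator KepG is absent, so *purQ* is not transcribed.
So PurQ is not produced.
Shikimate is absent, so DovW is inactive.
Required activator DovW is absent, so *temU* is not transcribed.
So TemU is not produced.
No repressor is bound and JalF is active, so *lutE* is transcribed.
So LutE is produced and active.
No repressor is bound and LutE is active, so *fenC* is transcribed.
So FenC is produced and active.
With repressor FenC bound, *holS* is not transcribed.

OFF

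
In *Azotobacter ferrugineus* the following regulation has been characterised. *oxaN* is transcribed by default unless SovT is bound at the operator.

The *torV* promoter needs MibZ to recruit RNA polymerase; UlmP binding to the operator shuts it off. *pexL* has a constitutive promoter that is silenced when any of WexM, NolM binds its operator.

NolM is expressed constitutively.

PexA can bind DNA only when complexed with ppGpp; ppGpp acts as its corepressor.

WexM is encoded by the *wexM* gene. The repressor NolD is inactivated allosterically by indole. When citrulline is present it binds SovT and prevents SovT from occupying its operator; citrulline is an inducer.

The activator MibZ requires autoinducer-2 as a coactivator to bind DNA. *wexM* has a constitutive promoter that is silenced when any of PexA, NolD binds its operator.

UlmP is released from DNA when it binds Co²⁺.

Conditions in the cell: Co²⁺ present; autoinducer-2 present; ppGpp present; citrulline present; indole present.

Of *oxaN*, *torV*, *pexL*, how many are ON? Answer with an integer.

Citrulline is present, so SovT is inactive.
With no repressor bound, *oxaN* is transcribed.
→ *oxaN* is ON.
Co²⁺ is present, so UlmP is inactive.
Autoinducer-2 is present, so MibZ is active.
No repressor is bound and MibZ is active, so *torV* is transcribed.
→ *torV* is ON.
ppGpp is present, so PexA is active.
Indole is present, so NolD is inactive.
With repressor PexA bound, *wexM* is not transcribed.
So WexM is not produced.
NolM is produced constitutively and is active.
With repressor NolM bound, *pexL* is not transcribed.
→ *pexL* is OFF.
2 of the 3 genes are transcribed.

2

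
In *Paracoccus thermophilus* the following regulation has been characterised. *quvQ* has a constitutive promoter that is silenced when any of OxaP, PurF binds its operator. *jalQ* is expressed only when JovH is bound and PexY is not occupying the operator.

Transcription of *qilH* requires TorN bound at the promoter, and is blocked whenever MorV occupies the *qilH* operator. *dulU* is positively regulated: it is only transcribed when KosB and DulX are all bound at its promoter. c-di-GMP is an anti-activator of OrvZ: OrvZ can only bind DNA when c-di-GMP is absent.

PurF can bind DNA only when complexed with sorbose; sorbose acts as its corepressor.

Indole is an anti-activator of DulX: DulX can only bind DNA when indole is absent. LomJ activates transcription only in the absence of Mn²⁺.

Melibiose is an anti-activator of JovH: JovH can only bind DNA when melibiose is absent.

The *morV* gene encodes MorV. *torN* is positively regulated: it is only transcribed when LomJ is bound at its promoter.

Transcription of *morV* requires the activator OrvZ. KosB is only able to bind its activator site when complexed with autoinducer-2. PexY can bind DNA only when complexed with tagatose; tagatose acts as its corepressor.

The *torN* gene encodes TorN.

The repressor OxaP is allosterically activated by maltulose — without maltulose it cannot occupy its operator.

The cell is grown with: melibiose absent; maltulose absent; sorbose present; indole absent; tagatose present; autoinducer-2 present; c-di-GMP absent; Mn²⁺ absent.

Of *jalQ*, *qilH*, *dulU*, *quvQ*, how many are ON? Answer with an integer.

Tagatose is present, so PexY is active.
Melibiose is absent, so JovH is active.
With repressor PexY bound, *jalQ* is not transcribed.
→ *jalQ* is OFF.
Mn²⁺ is absent, so LomJ is active.
No repressor is bound and LomJ is active, so *torN* is transcribed.
So TorN is produced and active.
c-di-GMP is absent, so OrvZ is active.
No repressor is bound and OrvZ is active, so *morV* is transcribed.
So MorV is produced and active.
With repressor MorV bound, *qilH* is not transcribed.
→ *qilH* is OFF.
Autoinducer-2 is present, so KosB is active.
Indole is absent, so DulX is active.
No repressor is bound and KosB and DulX are active, so *dulU* is transcribed.
→ *dulU* is ON.
Maltulose is absent, so OxaP is inactive.
Sorbose is present, so PurF is active.
With repressor PurF bound, *quvQ* is not transcribed.
→ *quvQ* is OFF.
1 of the 4 genes is transcribed.

1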